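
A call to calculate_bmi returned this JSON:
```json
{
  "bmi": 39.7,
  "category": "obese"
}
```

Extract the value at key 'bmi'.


39.7


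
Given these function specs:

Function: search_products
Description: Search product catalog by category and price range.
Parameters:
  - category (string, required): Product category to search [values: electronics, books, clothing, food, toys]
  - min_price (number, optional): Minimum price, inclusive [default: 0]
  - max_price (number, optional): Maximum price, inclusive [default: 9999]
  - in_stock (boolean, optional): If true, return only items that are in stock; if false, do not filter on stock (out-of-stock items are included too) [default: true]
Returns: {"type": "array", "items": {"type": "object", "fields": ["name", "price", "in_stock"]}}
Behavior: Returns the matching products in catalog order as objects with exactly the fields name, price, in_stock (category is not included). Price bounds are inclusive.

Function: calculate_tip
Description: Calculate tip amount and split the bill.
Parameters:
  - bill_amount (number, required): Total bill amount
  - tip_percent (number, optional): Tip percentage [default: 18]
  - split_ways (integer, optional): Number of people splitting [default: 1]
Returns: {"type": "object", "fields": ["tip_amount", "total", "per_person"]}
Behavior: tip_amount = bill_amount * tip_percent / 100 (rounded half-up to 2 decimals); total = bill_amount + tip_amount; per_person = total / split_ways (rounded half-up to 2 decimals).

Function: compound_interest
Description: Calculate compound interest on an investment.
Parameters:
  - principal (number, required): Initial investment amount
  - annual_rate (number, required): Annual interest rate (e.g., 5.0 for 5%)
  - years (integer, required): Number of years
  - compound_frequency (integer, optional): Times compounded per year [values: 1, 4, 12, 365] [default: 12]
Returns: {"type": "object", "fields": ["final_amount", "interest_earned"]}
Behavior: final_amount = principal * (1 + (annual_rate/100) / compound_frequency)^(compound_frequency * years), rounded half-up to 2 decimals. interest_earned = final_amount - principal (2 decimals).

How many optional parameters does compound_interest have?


Parameters of compound_interest: principal (required), annual_rate (required), years (required), compound_frequency (optional)
Optional count:
1


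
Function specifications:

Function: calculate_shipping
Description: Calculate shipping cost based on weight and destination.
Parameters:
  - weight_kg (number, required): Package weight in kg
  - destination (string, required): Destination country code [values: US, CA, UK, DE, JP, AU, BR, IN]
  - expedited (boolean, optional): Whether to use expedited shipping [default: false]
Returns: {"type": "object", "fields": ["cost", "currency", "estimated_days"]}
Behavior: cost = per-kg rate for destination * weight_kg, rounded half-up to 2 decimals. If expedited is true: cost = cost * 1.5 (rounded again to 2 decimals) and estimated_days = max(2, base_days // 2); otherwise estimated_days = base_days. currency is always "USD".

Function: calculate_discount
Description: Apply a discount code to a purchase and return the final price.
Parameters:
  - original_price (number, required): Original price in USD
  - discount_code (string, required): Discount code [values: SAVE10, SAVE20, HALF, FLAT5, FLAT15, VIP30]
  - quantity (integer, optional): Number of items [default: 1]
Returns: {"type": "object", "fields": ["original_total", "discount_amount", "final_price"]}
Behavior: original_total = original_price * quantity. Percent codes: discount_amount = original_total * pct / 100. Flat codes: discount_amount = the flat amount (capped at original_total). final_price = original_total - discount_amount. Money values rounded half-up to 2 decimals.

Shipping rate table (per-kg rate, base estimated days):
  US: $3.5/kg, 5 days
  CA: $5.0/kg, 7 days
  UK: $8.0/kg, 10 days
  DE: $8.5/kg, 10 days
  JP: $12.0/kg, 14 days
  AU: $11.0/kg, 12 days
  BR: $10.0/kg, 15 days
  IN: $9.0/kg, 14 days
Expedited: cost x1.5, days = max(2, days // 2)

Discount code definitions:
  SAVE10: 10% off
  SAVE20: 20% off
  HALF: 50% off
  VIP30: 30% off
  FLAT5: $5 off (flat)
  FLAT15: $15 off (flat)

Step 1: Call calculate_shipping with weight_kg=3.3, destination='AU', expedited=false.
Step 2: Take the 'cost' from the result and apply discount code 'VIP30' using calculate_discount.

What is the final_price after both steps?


Step 1: calculate_shipping(weight_kg=3.3, destination=AU, expedited=false)
  Rate for AU: $11.0/kg, base 12 days
  cost = 11.0 * 3.3 = 36.3 -> 36.30
  expedited not set/false: estimated_days = 12
  -> cost = 36.30 USD
Step 2: calculate_discount(original_price=36.3, discount_code=VIP30, quantity=1)
  original_total = 36.3 * 1 = 36.30
  VIP30 = 30% off: discount_amount = 36.30 * 30/100 = 10.89 -> 10.89
  final_price = 36.30 - 10.89 = 25.41
  -> final_price = 25.41
$25.41


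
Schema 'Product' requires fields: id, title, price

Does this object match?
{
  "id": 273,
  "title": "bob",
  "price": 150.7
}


Checking required fields... All present.
Valid - all required fields present


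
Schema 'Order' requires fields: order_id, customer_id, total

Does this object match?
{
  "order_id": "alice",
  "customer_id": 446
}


Checking required fields...
Missing: total
Invalid - missing required field 'total'


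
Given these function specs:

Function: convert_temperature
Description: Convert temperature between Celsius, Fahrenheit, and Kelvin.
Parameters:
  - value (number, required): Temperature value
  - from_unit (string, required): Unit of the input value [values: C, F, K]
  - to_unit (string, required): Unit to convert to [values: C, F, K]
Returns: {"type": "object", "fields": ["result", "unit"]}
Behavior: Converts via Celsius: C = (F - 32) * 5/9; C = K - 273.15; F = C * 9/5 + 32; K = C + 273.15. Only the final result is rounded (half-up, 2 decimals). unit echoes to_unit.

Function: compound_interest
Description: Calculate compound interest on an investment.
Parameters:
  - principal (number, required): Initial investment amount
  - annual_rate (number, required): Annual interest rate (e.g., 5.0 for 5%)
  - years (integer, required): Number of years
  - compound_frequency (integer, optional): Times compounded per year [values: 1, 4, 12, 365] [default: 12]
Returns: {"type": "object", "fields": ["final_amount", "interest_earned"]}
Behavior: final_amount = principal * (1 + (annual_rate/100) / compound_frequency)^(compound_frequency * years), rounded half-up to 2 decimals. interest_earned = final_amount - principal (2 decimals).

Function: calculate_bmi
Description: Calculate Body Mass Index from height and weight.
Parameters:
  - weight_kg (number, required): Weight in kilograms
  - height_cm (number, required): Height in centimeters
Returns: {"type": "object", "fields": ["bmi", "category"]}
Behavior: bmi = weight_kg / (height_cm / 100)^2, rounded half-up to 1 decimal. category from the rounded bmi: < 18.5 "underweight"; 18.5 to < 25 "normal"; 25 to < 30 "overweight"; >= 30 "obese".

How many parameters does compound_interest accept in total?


Parameters of compound_interest: principal (required), annual_rate (required), years (required), compound_frequency (optional)
Total:
4


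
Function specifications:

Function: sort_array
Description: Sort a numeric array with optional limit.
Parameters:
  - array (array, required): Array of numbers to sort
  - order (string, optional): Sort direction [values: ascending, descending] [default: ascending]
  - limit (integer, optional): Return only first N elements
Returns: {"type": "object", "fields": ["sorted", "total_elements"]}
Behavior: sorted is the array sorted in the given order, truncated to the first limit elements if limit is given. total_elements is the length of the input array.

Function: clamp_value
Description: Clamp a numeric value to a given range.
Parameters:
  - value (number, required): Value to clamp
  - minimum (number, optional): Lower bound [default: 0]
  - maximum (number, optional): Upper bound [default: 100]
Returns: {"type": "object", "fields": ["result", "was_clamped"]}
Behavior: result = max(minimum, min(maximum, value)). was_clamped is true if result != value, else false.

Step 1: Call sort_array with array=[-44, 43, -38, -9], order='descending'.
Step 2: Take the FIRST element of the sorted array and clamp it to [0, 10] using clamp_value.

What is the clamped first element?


Step 1: sort_array(order=descending)
  sorted: [43, -9, -38, -44]
  -> first element = 43
Step 2: clamp_value(value=43, minimum=0, maximum=10)
  result = max(0, min(10, 43)) = max(0, 10) = 10
  was_clamped = (10 != 43) = true
  -> result = 10
10


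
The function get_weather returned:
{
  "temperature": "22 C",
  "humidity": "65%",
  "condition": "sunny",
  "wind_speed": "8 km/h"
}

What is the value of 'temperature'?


22 C


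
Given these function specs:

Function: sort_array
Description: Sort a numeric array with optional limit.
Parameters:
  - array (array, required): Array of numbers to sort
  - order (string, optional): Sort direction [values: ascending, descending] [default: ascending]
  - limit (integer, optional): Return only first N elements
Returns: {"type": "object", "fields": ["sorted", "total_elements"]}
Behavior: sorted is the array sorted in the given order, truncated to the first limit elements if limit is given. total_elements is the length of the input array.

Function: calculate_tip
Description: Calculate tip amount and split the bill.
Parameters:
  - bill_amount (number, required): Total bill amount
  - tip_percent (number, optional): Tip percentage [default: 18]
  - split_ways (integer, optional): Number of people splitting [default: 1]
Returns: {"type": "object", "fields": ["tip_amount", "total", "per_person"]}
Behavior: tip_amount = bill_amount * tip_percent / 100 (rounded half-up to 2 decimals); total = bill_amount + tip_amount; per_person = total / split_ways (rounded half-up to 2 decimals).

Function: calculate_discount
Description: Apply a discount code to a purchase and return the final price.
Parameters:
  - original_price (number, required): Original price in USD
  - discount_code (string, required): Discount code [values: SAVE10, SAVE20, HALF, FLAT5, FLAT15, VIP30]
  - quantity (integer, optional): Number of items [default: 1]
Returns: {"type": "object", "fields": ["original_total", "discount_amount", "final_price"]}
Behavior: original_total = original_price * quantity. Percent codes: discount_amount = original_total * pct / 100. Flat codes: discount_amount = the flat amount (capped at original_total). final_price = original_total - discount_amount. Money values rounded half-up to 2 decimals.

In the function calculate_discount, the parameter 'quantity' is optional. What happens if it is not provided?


The calculate_discount spec declares:
  - quantity (integer, optional): Number of items [default: 1]
It defaults to 1


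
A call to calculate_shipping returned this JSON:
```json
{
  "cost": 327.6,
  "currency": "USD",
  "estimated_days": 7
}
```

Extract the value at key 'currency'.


USD


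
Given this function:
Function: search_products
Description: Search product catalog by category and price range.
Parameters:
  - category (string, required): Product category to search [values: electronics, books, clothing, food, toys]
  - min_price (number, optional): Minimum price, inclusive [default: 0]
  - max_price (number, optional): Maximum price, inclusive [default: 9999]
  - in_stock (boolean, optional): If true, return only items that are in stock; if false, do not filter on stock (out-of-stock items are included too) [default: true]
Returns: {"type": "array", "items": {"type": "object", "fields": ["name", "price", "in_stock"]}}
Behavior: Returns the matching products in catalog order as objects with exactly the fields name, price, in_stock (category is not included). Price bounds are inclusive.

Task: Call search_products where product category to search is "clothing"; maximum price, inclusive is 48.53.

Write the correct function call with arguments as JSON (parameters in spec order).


Mapping each described value to its parameter name:
  'Product category to search' -> category = "clothing"
  'Maximum price, inclusive' -> max_price = 48.53
search_products({"category": "clothing", "max_price": 48.53})


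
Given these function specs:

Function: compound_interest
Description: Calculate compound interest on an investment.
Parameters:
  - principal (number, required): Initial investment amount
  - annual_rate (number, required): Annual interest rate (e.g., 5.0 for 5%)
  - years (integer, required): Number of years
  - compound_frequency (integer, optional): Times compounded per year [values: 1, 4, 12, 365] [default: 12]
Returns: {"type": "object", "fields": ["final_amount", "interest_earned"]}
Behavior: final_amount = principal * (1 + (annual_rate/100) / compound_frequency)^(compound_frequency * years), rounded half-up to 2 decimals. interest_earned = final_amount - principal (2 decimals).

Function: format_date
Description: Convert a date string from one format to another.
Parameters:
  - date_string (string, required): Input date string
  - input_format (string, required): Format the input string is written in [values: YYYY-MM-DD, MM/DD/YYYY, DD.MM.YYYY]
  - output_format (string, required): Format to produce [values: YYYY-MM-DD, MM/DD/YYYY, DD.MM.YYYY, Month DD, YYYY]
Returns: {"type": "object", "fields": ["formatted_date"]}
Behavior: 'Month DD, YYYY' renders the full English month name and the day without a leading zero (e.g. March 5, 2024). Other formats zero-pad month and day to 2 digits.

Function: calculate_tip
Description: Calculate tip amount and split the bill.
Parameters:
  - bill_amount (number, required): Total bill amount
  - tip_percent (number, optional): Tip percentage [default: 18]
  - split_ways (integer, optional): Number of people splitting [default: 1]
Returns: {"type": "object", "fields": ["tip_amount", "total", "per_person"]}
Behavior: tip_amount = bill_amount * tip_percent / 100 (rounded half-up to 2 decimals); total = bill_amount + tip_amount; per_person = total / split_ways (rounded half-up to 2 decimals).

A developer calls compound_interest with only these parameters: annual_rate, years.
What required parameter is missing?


Required parameters: principal, annual_rate, years
Provided: annual_rate, years
Missing: principal
principal


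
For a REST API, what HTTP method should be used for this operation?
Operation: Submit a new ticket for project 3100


GET = read, POST = create, PUT = update/replace, DELETE = remove
This operation is a create.
POST


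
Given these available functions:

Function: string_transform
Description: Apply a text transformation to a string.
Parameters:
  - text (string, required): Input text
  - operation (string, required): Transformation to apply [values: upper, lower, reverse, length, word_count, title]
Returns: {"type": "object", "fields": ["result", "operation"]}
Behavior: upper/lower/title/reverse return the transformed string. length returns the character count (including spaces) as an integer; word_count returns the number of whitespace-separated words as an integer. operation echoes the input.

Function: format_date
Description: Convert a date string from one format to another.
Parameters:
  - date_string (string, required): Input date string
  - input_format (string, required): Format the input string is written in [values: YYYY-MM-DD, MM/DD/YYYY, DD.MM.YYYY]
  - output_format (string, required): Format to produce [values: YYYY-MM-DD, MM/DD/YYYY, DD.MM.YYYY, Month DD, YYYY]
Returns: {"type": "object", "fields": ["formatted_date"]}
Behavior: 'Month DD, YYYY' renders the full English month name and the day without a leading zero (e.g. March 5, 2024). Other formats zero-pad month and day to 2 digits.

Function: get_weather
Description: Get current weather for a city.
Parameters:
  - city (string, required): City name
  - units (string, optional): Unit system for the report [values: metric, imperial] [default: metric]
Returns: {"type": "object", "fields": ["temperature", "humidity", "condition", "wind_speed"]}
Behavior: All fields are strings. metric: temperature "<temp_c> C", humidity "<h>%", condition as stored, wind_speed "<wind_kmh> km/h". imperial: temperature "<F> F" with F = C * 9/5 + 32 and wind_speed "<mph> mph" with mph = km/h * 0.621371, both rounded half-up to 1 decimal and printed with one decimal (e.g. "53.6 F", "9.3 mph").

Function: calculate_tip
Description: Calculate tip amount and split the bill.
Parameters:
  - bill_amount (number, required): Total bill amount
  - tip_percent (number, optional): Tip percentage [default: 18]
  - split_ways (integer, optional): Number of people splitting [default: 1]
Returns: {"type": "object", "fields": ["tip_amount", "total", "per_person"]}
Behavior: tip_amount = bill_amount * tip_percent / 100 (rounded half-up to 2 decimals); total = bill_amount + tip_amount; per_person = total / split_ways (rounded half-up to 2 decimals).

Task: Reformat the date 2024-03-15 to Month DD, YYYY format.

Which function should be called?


The task needs a function whose description is: Convert a date string from one format to another.
format_date


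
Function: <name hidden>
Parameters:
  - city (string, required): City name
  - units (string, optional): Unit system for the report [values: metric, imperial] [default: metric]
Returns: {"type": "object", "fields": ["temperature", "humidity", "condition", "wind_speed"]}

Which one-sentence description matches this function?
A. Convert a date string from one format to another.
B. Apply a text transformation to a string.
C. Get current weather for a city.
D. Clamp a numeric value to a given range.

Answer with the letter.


Parameters city, units and return ["temperature", "humidity", "condition", "wind_speed"] fit: Get current weather for a city.
C


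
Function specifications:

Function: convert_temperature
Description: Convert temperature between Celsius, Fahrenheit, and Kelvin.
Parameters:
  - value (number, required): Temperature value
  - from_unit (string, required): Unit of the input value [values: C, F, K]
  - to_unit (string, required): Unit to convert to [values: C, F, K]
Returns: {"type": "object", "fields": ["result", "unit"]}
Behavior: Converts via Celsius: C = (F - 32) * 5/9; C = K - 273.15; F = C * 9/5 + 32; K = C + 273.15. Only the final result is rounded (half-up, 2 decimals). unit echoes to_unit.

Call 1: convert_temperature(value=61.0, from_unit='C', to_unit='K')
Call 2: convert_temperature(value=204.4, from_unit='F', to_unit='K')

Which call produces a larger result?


Call 1:
  Input already in C: 61
  To K: 61 + 273.15 = 334.15
  Round to 2 decimals: 334.15
  -> 334.15 K
Call 2:
  To C: (204.4 - 32) * 5/9 = 95.777778
  To K: 95.777778 + 273.15 = 368.927778
  Round to 2 decimals: 368.93
  -> 368.93 K
Call 2 (368.93 K)


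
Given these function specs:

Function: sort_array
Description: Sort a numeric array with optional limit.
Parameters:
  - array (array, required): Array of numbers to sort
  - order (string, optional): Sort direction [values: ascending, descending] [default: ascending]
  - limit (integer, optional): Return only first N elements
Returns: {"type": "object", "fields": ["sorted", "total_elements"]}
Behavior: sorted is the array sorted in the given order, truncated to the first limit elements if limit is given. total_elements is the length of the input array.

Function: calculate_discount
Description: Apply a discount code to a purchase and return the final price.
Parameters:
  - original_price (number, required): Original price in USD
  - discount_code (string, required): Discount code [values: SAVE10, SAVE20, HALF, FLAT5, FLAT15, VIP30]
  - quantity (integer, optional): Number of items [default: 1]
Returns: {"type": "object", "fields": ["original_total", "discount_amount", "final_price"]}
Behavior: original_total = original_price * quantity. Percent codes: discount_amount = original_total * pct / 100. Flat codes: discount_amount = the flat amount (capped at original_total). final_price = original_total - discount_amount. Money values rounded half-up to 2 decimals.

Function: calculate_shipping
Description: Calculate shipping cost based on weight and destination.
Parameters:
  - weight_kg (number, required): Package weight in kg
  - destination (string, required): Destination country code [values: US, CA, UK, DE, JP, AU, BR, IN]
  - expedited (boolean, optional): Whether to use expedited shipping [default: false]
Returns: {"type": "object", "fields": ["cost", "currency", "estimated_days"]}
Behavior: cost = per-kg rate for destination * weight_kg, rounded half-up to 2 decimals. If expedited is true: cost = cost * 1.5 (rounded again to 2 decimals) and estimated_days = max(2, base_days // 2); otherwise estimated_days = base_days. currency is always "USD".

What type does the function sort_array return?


The sort_array spec declares Returns: {"type": "object", "fields": ["sorted", "total_elements"]}
Type:
object


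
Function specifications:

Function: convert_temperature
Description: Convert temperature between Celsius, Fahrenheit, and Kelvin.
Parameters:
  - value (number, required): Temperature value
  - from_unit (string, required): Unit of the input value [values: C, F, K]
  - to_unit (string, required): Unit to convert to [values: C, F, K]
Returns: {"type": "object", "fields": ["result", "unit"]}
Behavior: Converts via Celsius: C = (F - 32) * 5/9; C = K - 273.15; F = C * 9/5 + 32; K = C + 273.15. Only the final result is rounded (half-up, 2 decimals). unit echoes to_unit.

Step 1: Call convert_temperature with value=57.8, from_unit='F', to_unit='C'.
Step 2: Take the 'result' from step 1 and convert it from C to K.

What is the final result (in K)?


Step 1: convert_temperature(value=57.8, from_unit=F, to_unit=C)
  To C: (57.8 - 32) * 5/9 = 14.333333
  Target is C: 14.333333
  Round to 2 decimals: 14.33
  -> result = 14.33 C
Step 2: convert_temperature(value=14.33, from_unit=C, to_unit=K)
  Input already in C: 14.33
  To K: 14.33 + 273.15 = 287.48
  Round to 2 decimals: 287.48
  -> result = 287.48 K
287.48 K


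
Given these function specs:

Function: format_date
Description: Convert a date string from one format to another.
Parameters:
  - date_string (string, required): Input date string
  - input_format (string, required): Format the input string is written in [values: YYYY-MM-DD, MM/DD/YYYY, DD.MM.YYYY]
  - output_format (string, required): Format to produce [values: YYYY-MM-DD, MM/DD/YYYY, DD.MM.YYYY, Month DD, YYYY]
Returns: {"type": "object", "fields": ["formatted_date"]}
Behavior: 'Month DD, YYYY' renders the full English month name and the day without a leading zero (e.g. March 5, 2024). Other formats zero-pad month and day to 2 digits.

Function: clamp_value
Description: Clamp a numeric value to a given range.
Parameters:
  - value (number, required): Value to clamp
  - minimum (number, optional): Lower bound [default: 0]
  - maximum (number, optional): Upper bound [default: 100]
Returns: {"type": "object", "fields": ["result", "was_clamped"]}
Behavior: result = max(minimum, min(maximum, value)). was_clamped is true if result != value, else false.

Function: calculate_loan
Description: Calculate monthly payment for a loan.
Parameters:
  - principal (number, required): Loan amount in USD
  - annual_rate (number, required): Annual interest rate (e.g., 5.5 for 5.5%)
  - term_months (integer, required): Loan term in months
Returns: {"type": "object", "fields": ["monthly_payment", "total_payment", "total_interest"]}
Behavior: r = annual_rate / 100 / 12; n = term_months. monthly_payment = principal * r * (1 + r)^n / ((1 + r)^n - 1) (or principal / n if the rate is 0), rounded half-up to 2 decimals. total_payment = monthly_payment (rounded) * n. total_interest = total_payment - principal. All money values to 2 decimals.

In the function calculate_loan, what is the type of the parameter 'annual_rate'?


The calculate_loan spec declares:
  - annual_rate (number, required): Annual interest rate (e.g., 5.5 for 5.5%)
Type:
number


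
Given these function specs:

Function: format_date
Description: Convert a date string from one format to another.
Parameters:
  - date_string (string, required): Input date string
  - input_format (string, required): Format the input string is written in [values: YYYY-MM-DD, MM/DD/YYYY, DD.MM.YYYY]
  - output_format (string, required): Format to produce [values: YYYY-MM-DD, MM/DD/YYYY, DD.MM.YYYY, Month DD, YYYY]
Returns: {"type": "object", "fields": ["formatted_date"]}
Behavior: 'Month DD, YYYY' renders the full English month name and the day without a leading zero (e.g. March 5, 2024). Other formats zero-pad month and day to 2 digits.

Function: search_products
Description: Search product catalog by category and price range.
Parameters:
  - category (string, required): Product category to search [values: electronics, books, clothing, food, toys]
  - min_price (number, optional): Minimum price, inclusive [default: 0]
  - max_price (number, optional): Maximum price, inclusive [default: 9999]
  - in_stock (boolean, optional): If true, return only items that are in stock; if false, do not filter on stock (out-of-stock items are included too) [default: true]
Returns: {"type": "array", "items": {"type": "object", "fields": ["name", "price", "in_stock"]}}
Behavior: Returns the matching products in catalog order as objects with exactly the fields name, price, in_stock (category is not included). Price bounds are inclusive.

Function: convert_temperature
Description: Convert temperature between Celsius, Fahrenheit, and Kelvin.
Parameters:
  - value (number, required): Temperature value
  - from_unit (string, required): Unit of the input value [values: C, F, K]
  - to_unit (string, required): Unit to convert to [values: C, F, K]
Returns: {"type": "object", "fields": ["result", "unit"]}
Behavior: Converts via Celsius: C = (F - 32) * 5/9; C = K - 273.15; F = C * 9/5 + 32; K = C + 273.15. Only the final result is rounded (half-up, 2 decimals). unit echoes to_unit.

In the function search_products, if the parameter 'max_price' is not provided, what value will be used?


The search_products spec declares:
  - max_price (number, optional): Maximum price, inclusive [default: 9999]
Default:
9999


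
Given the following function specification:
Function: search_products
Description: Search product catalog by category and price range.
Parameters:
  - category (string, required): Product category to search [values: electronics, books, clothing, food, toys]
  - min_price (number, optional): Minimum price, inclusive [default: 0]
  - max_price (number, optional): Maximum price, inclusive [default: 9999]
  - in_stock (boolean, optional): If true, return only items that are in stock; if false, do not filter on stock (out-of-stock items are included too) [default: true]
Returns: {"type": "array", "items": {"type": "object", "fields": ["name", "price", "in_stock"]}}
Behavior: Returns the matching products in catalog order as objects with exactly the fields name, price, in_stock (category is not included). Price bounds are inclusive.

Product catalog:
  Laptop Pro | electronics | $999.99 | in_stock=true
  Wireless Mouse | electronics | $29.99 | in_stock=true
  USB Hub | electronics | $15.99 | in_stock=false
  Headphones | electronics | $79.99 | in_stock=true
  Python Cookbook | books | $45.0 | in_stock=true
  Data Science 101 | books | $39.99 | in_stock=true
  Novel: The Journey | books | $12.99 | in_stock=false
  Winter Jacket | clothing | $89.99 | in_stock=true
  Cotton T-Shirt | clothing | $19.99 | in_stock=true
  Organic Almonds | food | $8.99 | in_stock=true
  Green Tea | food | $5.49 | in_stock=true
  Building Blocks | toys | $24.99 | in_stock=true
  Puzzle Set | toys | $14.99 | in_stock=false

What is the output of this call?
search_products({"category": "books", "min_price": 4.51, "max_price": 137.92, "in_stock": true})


Filter: category=books, 4.51 <= price <= 137.92, in-stock only
  Python Cookbook ($45.0): keep
  Data Science 101 ($39.99): keep
  Novel: The Journey ($12.99): out of stock -> skip
Output:
[{"name": "Python Cookbook", "price": 45.0, "in_stock": true}, {"name": "Data Science 101", "price": 39.99, "in_stock": true}]


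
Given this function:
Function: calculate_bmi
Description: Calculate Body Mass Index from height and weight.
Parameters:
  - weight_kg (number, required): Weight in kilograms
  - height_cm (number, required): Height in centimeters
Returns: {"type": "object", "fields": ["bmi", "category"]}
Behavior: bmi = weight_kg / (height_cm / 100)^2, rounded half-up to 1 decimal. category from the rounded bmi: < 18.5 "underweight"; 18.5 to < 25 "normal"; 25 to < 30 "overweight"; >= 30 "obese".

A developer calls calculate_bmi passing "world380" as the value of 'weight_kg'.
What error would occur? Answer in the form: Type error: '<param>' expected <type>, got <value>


Spec: 'weight_kg' is declared as number; "world380" is a string.
Type error: 'weight_kg' expected number, got "world380"


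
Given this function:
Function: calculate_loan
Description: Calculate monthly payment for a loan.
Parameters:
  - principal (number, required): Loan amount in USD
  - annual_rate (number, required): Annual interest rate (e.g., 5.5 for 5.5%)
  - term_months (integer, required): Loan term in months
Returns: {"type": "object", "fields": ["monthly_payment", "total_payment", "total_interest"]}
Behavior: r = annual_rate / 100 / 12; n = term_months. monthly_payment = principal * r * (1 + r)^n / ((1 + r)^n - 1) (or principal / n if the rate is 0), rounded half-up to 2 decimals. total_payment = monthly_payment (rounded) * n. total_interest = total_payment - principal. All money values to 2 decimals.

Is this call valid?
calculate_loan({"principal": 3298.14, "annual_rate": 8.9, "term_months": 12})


Checking all required parameters present and types match... All valid.
Valid


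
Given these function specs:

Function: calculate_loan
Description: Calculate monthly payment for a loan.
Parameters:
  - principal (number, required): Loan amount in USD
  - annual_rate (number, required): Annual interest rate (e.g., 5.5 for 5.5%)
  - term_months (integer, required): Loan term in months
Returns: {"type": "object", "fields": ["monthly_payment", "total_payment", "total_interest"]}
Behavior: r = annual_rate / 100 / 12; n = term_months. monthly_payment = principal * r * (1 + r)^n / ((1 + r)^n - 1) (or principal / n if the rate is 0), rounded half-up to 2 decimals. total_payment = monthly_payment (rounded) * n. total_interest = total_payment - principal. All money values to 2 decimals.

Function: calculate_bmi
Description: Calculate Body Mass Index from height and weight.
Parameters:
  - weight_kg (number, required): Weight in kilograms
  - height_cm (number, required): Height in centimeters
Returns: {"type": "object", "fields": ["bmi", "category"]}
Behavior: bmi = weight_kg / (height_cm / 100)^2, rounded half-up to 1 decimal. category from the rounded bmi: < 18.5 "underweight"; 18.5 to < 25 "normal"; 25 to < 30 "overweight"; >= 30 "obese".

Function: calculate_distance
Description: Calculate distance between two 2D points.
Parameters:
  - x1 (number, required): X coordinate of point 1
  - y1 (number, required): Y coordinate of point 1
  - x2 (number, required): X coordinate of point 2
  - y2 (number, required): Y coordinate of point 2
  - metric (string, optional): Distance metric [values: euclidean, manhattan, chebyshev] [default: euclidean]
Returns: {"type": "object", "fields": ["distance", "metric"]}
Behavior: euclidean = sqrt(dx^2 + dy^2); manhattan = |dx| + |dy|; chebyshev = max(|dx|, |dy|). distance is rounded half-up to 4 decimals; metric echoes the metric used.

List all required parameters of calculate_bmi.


Parameters of calculate_bmi and their required/optional flag:
  weight_kg: required
  height_cm: required
height_cm, weight_kg


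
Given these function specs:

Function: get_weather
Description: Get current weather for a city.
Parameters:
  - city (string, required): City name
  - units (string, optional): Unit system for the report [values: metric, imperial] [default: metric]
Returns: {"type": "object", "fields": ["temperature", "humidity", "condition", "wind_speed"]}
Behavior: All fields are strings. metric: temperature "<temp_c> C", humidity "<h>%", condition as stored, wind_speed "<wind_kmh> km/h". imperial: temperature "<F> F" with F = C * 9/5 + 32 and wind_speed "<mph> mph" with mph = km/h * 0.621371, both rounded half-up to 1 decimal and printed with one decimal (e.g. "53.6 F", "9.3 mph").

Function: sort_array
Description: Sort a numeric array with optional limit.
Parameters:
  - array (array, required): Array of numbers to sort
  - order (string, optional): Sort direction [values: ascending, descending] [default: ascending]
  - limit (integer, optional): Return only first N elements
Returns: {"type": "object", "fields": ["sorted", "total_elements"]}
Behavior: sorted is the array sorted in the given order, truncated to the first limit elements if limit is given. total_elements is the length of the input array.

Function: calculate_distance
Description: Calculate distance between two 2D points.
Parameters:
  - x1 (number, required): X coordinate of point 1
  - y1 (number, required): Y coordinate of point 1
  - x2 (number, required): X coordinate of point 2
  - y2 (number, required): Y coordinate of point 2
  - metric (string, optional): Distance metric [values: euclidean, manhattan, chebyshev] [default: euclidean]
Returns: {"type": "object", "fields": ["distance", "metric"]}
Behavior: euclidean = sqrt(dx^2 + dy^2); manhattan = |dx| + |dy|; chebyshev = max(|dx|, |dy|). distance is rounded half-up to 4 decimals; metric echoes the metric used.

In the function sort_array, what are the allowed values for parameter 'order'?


The sort_array spec declares:
  - order (string, optional): Sort direction [values: ascending, descending] [default: ascending]
Allowed values:
ascending, descending


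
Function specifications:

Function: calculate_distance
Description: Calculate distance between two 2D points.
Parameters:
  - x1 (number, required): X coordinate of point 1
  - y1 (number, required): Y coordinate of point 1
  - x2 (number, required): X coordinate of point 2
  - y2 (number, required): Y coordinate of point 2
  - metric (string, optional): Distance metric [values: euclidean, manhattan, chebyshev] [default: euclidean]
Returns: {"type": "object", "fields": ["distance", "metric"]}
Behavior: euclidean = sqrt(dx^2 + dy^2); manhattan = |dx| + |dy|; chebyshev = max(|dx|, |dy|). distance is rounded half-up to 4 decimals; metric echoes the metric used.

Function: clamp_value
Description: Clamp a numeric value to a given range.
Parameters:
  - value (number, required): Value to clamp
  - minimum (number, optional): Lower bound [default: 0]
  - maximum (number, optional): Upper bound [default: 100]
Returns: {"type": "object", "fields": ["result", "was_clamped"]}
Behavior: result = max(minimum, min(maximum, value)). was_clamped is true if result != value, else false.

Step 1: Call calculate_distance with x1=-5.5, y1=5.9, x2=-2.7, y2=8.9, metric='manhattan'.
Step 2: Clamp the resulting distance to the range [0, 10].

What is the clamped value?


Step 1: calculate_distance (manhattan)
  |dx| = |-2.7 - -5.5| = 2.8; |dy| = |8.9 - 5.9| = 3
  manhattan: 2.8 + 3 = 5.8
  Round to 4 decimals: 5.8
  -> distance = 5.8
Step 2: clamp_value(value=5.8, minimum=0, maximum=10)
  result = max(0, min(10, 5.8)) = max(0, 5.8) = 5.8
  was_clamped = (5.8 != 5.8) = false
  -> result = 5.8
5.8


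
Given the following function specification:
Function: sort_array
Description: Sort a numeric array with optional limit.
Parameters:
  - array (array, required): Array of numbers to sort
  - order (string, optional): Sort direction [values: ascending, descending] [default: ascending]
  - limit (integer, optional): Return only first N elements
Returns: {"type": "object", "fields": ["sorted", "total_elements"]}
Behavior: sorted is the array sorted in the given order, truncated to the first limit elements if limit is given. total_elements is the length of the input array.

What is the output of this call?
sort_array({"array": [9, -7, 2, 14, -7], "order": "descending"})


sorted descending: [14, 9, 2, -7, -7]
total_elements = len(input) = 5
Output:
{"sorted": [14, 9, 2, -7, -7], "total_elements": 5}


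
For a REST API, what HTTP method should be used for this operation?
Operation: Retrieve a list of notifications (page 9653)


GET = read, POST = create, PUT = update/replace, DELETE = remove
This operation is a read.
GET


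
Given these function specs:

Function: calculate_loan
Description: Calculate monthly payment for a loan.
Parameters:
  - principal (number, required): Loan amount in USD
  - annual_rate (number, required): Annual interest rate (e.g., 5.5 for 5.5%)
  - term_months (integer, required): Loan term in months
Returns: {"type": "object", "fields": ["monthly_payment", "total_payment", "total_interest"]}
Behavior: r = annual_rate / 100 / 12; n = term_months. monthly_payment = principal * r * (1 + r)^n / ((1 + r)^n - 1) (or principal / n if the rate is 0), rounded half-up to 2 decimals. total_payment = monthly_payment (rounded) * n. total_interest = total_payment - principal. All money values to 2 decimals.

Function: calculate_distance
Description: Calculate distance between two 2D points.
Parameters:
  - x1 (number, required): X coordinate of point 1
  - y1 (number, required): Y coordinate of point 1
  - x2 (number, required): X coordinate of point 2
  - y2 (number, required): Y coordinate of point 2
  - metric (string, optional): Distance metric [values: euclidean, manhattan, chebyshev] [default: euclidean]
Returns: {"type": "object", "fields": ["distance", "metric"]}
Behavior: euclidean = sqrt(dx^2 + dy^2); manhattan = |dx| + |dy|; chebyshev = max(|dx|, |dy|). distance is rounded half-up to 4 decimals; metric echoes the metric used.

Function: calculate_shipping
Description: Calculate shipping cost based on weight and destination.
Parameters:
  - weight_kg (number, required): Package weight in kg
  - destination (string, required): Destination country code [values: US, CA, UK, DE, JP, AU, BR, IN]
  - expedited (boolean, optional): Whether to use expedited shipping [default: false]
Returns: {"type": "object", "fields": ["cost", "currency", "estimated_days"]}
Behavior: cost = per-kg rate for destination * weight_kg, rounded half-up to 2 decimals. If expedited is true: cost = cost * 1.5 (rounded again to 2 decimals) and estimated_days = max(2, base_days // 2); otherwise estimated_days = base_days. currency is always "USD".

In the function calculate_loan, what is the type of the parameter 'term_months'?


The calculate_loan spec declares:
  - term_months (integer, required): Loan term in months
Type:
integer


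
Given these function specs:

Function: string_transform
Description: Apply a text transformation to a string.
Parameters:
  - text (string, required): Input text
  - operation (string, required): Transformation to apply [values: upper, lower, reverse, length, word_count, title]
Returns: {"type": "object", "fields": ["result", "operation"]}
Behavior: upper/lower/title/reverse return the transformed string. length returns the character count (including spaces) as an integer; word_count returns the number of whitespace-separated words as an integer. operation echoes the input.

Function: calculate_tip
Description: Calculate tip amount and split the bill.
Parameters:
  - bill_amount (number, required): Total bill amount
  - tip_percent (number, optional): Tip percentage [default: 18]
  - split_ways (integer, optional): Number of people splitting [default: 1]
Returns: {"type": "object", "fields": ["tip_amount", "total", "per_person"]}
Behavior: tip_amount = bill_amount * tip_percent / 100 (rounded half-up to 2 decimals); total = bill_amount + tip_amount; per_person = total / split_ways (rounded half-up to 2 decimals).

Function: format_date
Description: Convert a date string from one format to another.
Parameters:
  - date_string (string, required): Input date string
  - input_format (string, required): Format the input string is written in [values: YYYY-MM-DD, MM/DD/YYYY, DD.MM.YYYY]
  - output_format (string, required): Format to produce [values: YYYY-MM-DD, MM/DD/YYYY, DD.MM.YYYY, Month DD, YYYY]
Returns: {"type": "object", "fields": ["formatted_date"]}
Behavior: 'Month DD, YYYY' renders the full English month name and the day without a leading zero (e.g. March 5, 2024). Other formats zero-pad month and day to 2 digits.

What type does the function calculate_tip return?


The calculate_tip spec declares Returns: {"type": "object", "fields": ["tip_amount", "total", "per_person"]}
Type:
object
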